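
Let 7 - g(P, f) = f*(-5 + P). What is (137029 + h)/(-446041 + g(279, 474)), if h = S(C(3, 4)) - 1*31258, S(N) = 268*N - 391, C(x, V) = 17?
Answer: -54968/287955 ≈ -0.19089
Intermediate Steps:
S(N) = -391 + 268*N
g(P, f) = 7 - f*(-5 + P)
h = -27093 (h = (-391 + 268*17) - 1*31258 = (-391 + 4556) - 31258 = 4165 - 31258 = -27093)
(137029 + h)/(-446041 + g(279, 474)) = (137029 - 27093)/(-446041 + (7 + 5*474 - 1*279*474)) = 109936/(-446041 + (7 + 2370 - 132246)) = 109936/(-446041 - 129869) = 109936/(-575910) = 109936*(-1/575910) = -54968/287955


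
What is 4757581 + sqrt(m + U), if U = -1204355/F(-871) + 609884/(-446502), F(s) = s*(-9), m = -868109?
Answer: 4757581 + 2*I*sqrt(8207576516935699967609)/194451621 ≈ 4.7576e+6 + 931.81*I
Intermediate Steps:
F(s) = -9*s
U = -90421299481/583354863 (U = -1204355/((-9*(-871))) + 609884/(-446502) = -1204355/7839 + 609884*(-1/446502) = -1204355*1/7839 - 304942/223251 = -1204355/7839 - 304942/223251 = -90421299481/583354863 ≈ -155.00)
4757581 + sqrt(m + U) = 4757581 + sqrt(-868109 - 90421299481/583354863) = 4757581 + sqrt(-506506028063548/583354863) = 4757581 + 2*I*sqrt(8207576516935699967609)/194451621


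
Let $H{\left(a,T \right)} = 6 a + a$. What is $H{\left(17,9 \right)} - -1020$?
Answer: $1139$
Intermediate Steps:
$H{\left(a,T \right)} = 7 a$
$H{\left(17,9 \right)} - -1020 = 7 \cdot 17 - -1020 = 119 + 1020 = 1139$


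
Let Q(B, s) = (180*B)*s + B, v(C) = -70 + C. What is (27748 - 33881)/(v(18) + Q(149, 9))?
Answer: -6133/241477 ≈ -0.025398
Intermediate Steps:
Q(B, s) = B + 180*B*s (Q(B, s) = 180*B*s + B = B + 180*B*s)
(27748 - 33881)/(v(18) + Q(149, 9)) = (27748 - 33881)/((-70 + 18) + 149*(1 + 180*9)) = -6133/(-52 + 149*(1 + 1620)) = -6133/(-52 + 149*1621) = -6133/(-52 + 241529) = -6133/241477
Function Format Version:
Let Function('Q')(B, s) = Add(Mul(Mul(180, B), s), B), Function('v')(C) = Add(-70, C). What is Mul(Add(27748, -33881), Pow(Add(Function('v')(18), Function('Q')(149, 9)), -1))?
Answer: Rational(-6133, 241477) ≈ -0.025398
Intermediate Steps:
Function('Q')(B, s) = Add(B, Mul(180, B, s)) (Function('Q')(B, s) = Add(Mul(180, B, s), B) = Add(B, Mul(180, B, s)))
Mul(Add(27748, -33881), Pow(Add(Function('v')(18), Function('Q')(149, 9)), -1)) = Mul(Add(27748, -33881), Pow(Add(Add(-70, 18), Mul(149, Add(1, Mul(180, 9)))), -1)) = Mul(-6133, Pow(Add(-52, Mul(149, Add(1, 1620))), -1)) = Mul(-6133, Pow(Add(-52, Mul(149, 1621)), -1)) = Mul(-6133, Pow(Add(-52, 241529), -1)) = Mul(-6133, Pow(241477, -1)) = Mul(-6133, Rational(1, 241477)) = Rational(-6133, 241477)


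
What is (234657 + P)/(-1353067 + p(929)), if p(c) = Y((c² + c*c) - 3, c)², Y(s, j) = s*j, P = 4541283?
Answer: 795990/428550015614318969 ≈ 1.8574e-12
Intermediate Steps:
Y(s, j) = j*s
p(c) = c²*(-3 + 2*c²)² (p(c) = (c*((c² + c*c) - 3))² = (c*((c² + c²) - 3))² = (c*(2*c² - 3))² = (c*(-3 + 2*c²))² = c²*(-3 + 2*c²)²)
(234657 + P)/(-1353067 + p(929)) = (234657 + 4541283)/(-1353067 + 929²*(-3 + 2*929²)²) = 4775940/(-1353067 + 863041*(-3 + 2*863041)²) = 4775940/(-1353067 + 863041*(-3 + 1726082)²) = 4775940/(-1353067 + 863041*1726079²) = 4775940/(-1353067 + 863041*2979348714241) = 4775940/(-1353067 + 2571300093687266881) = 4775940/2571300093685913814 = 4775940*(1/2571300093685913814) = 795990/428550015614318969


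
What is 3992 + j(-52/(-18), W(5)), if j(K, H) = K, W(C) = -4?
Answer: 35954/9 ≈ 3994.9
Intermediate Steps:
3992 + j(-52/(-18), W(5)) = 3992 - 52/(-18) = 3992 - 52*(-1/18) = 3992 + 26/9 = 35954/9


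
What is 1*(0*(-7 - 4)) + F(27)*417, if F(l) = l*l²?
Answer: 8207811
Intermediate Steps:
F(l) = l³
1*(0*(-7 - 4)) + F(27)*417 = 1*(0*(-7 - 4)) + 27³*417 = 1*(0*(-11)) + 19683*417 = 1*0 + 8207811 = 0 + 8207811 = 8207811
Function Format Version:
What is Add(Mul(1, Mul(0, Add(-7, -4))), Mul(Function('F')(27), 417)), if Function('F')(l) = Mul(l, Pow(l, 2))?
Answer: 8207811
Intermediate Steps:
Function('F')(l) = Pow(l, 3)
Add(Mul(1, Mul(0, Add(-7, -4))), Mul(Function('F')(27), 417)) = Add(Mul(1, Mul(0, Add(-7, -4))), Mul(Pow(27, 3), 417)) = Add(Mul(1, Mul(0, -11)), Mul(19683, 417)) = Add(Mul(1, 0), 8207811) = Add(0, 8207811) = 8207811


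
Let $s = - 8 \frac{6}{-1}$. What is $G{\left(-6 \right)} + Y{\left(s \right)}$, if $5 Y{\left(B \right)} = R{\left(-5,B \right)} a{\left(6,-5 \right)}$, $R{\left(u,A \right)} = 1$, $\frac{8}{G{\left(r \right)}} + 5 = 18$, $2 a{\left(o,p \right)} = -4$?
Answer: $\frac{14}{65} \approx 0.21538$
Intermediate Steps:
$a{\left(o,p \right)} = -2$ ($a{\left(o,p \right)} = \frac{1}{2} \left(-4\right) = -2$)
$G{\left(r \right)} = \frac{8}{13}$ ($G{\left(r \right)} = \frac{8}{-5 + 18} = \frac{8}{13}$)
$s = 48$ ($s = - 8 \cdot 6 \left(-1\right) = \left(-8\right) \left(-6\right) = 48$)
$Y{\left(B \right)} = - \frac{2}{5}$ ($Y{\left(B \right)} = \frac{1 \left(-2\right)}{5} = \frac{1}{5} \left(-2\right) = - \frac{2}{5}$)
$G{\left(-6 \right)} + Y{\left(s \right)} = \frac{8}{13} - \frac{2}{5} = \frac{14}{65}$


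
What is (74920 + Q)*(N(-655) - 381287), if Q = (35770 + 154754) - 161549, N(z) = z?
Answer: -39681864090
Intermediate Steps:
Q = 28975 (Q = 190524 - 161549 = 28975)
(74920 + Q)*(N(-655) - 381287) = (74920 + 28975)*(-655 - 381287) = 103895*(-381942) = -39681864090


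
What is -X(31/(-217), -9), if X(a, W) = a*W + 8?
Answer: -65/7 ≈ -9.2857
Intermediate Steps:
X(a, W) = 8 + W*a (X(a, W) = W*a + 8 = 8 + W*a)
-X(31/(-217), -9) = -(8 - 279/(-217)) = -(8 - 279*(-1)/217) = -(8 - 9*(-⅐)) = -(8 + 9/7) = -1*65/7 = -65/7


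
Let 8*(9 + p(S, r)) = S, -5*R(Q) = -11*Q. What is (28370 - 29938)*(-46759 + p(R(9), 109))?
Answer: 366641716/5 ≈ 7.3328e+7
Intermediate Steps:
R(Q) = 11*Q/5 (R(Q) = -(-11)*Q/5 = 11*Q/5)
p(S, r) = -9 + S/8
(28370 - 29938)*(-46759 + p(R(9), 109)) = (28370 - 29938)*(-46759 + (-9 + ((11/5)*9)/8)) = -1568*(-46759 + (-9 + (⅛)*(99/5))) = -1568*(-46759 + (-9 + 99/40)) = -1568*(-46759 - 261/40) = -1568*(-1870621/40) = 366641716/5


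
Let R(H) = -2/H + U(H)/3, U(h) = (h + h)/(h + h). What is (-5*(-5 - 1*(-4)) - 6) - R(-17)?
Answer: -74/51 ≈ -1.4510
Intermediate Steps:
U(h) = 1 (U(h) = (2*h)/((2*h)) = (2*h)*(1/(2*h)) = 1)
R(H) = ⅓ - 2/H (R(H) = -2/H + 1/3 = -2/H + 1*(⅓) = -2/H + ⅓ = ⅓ - 2/H)
(-5*(-5 - 1*(-4)) - 6) - R(-17) = (-5*(-5 - 1*(-4)) - 6) - (-6 - 17)/(3*(-17)) = (-5*(-5 + 4) - 6) - (-1)*(-23)/(3*17) = (-5*(-1) - 6) - 1*23/51 = (5 - 6) - 23/51 = -1 - 23/51 = -74/51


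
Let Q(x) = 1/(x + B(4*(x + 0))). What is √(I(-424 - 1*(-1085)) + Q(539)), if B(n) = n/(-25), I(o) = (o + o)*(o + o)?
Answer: √4569650136051/1617 ≈ 1322.0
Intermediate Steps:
I(o) = 4*o² (I(o) = (2*o)*(2*o) = 4*o²)
B(n) = -n/25 (B(n) = n*(-1/25) = -n/25)
Q(x) = 25/(21*x) (Q(x) = 1/(x - 4*(x + 0)/25) = 1/(x - 4*x/25) = 1/(21*x/25) = 25/(21*x))
√(I(-424 - 1*(-1085)) + Q(539)) = √(4*(-424 - 1*(-1085))² + (25/21)/539) = √(4*(-424 + 1085)² + (25/21)*(1/539)) = √(4*661² + 25/11319) = √(4*436921 + 25/11319) = √(1747684 + 25/11319) = √(19782035221/11319) = √4569650136051/1617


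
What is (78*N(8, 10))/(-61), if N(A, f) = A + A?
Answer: -1248/61 ≈ -20.459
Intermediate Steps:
N(A, f) = 2*A
(78*N(8, 10))/(-61) = (78*(2*8))/(-61) = (78*16)*(-1/61) = 1248*(-1/61) = -1248/61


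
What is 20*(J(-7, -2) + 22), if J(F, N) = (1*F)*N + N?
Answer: 680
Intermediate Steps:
J(F, N) = N + F*N (J(F, N) = F*N + N = N + F*N)
20*(J(-7, -2) + 22) = 20*(-2*(1 - 7) + 22) = 20*(-2*(-6) + 22) = 20*(12 + 22) = 20*34 = 680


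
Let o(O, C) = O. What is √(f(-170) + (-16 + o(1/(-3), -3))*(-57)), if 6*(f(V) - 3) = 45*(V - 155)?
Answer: I*√6014/2 ≈ 38.775*I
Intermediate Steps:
f(V) = -2319/2 + 15*V/2 (f(V) = 3 + (45*(V - 155))/6 = 3 + (45*(-155 + V))/6 = 3 + (-6975 + 45*V)/6 = 3 + (-2325/2 + 15*V/2) = -2319/2 + 15*V/2)
√(f(-170) + (-16 + o(1/(-3), -3))*(-57)) = √((-2319/2 + (15/2)*(-170)) + (-16 + 1/(-3))*(-57)) = √((-2319/2 - 1275) + (-16 - ⅓)*(-57)) = √(-4869/2 - 49/3*(-57)) = √(-4869/2 + 931) = √(-3007/2) = I*√6014/2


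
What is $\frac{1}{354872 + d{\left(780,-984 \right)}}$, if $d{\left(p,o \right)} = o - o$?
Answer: $\frac{1}{354872} \approx 2.8179 \cdot 10^{-6}$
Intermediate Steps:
$d{\left(p,o \right)} = 0$
$\frac{1}{354872 + d{\left(780,-984 \right)}} = \frac{1}{354872 + 0} = \frac{1}{354872}$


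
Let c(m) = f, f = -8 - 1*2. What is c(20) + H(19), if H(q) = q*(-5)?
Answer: -105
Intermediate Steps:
f = -10 (f = -8 - 2 = -10)
c(m) = -10
H(q) = -5*q
c(20) + H(19) = -10 - 5*19 = -10 - 95 = -105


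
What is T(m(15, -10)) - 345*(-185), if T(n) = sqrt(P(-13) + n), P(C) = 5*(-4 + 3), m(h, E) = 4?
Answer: 63825 + I ≈ 63825.0 + 1.0*I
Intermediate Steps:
P(C) = -5 (P(C) = 5*(-1) = -5)
T(n) = sqrt(-5 + n)
T(m(15, -10)) - 345*(-185) = sqrt(-5 + 4) - 345*(-185) = sqrt(-1) + 63825 = I + 63825 = 63825 + I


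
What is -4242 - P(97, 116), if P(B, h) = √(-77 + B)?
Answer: -4242 - 2*√5 ≈ -4246.5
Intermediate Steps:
-4242 - P(97, 116) = -4242 - √(-77 + 97) = -4242 - √20 = -4242 - 2*√5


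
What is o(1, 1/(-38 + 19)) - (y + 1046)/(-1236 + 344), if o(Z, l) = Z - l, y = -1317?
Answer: 12691/16948 ≈ 0.74882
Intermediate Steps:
o(1, 1/(-38 + 19)) - (y + 1046)/(-1236 + 344) = (1 - 1/(-38 + 19)) - (-1317 + 1046)/(-1236 + 344) = (1 - 1/(-19)) - (-271)/(-892) = (1 - 1*(-1/19)) - (-271)*(-1)/892 = (1 + 1/19) - 1*271/892 = 20/19 - 271/892 = 12691/16948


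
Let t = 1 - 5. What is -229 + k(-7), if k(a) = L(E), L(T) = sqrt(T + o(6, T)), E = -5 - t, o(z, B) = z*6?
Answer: -229 + sqrt(35) ≈ -223.08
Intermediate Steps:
t = -4
o(z, B) = 6*z
E = -1 (E = -5 - 1*(-4) = -5 + 4 = -1)
L(T) = sqrt(36 + T) (L(T) = sqrt(T + 6*6) = sqrt(T + 36) = sqrt(36 + T))
k(a) = sqrt(35) (k(a) = sqrt(36 - 1) = sqrt(35))
-229 + k(-7) = -229 + sqrt(35)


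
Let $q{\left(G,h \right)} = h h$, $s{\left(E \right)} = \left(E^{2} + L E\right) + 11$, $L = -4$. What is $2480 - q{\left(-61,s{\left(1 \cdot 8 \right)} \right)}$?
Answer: $631$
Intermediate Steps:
$s{\left(E \right)} = 11 + E^{2} - 4 E$ ($s{\left(E \right)} = \left(E^{2} - 4 E\right) + 11 = 11 + E^{2} - 4 E$)
$q{\left(G,h \right)} = h^{2}$
$2480 - q{\left(-61,s{\left(1 \cdot 8 \right)} \right)} = 2480 - \left(11 + \left(1 \cdot 8\right)^{2} - 4 \cdot 1 \cdot 8\right)^{2} = 2480 - \left(11 + 8^{2} - 32\right)^{2} = 2480 - \left(11 + 64 - 32\right)^{2} = 2480 - 43^{2} = 2480 - 1849 = 631$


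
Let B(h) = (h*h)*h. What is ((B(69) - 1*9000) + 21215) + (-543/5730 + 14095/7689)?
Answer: 5003894786501/14685990 ≈ 3.4073e+5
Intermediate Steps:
B(h) = h**3 (B(h) = h**2*h = h**3)
((B(69) - 1*9000) + 21215) + (-543/5730 + 14095/7689) = ((69**3 - 1*9000) + 21215) + (-543/5730 + 14095/7689) = ((328509 - 9000) + 21215) + (-543*1/5730 + 14095*(1/7689)) = (319509 + 21215) + (-181/1910 + 14095/7689) = 340724 + 25529741/14685990 = 5003894786501/14685990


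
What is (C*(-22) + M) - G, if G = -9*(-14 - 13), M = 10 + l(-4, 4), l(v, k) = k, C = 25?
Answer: -779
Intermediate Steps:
M = 14 (M = 10 + 4 = 14)
G = 243 (G = -9*(-27) = 243)
(C*(-22) + M) - G = (25*(-22) + 14) - 1*243 = (-550 + 14) - 243 = -536 - 243 = -779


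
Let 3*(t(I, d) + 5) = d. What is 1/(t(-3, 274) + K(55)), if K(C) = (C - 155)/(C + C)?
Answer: 33/2819 ≈ 0.011706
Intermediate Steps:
t(I, d) = -5 + d/3
K(C) = (-155 + C)/(2*C) (K(C) = (-155 + C)/((2*C)) = (-155 + C)*(1/(2*C)) = (-155 + C)/(2*C))
1/(t(-3, 274) + K(55)) = 1/((-5 + (1/3)*274) + (1/2)*(-155 + 55)/55) = 1/((-5 + 274/3) + (1/2)*(1/55)*(-100)) = 1/(259/3 - 10/11) = 1/(2819/33) = 33/2819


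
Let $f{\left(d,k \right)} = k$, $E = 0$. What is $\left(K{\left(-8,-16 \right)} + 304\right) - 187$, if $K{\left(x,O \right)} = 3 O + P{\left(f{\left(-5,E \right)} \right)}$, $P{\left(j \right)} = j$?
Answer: $69$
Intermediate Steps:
$K{\left(x,O \right)} = 3 O$ ($K{\left(x,O \right)} = 3 O + 0 = 3 O$)
$\left(K{\left(-8,-16 \right)} + 304\right) - 187 = \left(3 \left(-16\right) + 304\right) - 187 = \left(-48 + 304\right) - 187 = 256 - 187 = 69$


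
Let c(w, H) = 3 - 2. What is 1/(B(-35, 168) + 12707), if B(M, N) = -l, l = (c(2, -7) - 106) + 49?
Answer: 1/12763 ≈ 7.8351e-5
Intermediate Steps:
c(w, H) = 1
l = -56 (l = (1 - 106) + 49 = -105 + 49 = -56)
B(M, N) = 56 (B(M, N) = -1*(-56) = 56)
1/(B(-35, 168) + 12707) = 1/(56 + 12707) = 1/12763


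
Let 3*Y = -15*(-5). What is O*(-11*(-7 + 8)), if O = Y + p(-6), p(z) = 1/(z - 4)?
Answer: -2739/10 ≈ -273.90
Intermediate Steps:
p(z) = 1/(-4 + z)
Y = 25 (Y = (-15*(-5))/3 = (1/3)*75 = 25)
O = 249/10 (O = 25 + 1/(-4 - 6) = 25 + 1/(-10) = 25 - 1/10 = 249/10 ≈ 24.900)
O*(-11*(-7 + 8)) = 249*(-11*(-7 + 8))/10 = 249*(-11*1)/10 = (249/10)*(-11) = -2739/10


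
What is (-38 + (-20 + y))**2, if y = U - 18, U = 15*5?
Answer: 1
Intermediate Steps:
U = 75
y = 57 (y = 75 - 18 = 57)
(-38 + (-20 + y))**2 = (-38 + (-20 + 57))**2 = (-38 + 37)**2 = (-1)**2 = 1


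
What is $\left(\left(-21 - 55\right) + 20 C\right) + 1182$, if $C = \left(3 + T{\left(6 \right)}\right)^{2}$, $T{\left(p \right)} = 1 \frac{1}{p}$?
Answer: $\frac{11759}{9} \approx 1306.6$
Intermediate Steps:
$T{\left(p \right)} = \frac{1}{p}$
$C = \frac{361}{36}$ ($C = \left(3 + \frac{1}{6}\right)^{2} = \left(\frac{19}{6}\right)^{2} = \frac{361}{36} \approx 10.028$)
$\left(\left(-21 - 55\right) + 20 C\right) + 1182 = \left(\left(-21 - 55\right) + 20 \cdot \frac{361}{36}\right) + 1182 = \left(-76 + \frac{1805}{9}\right) + 1182 = \frac{1121}{9} + 1182 = \frac{11759}{9}$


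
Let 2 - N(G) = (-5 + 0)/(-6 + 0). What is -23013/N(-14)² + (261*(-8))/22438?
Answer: -9294633648/549731 ≈ -16908.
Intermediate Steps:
N(G) = 7/6 (N(G) = 2 - (-5 + 0)/(-6 + 0) = 2 - (-5)/(-6) = 2 - (-5)*(-1)/6 = 2 - 1*⅚ = 2 - ⅚ = 7/6)
-23013/N(-14)² + (261*(-8))/22438 = -23013/((7/6)²) + (261*(-8))/22438 = -23013/49/36 - 2088*1/22438 = -23013*36/49 - 1044/11219 = -828468/49 - 1044/11219 = -9294633648/549731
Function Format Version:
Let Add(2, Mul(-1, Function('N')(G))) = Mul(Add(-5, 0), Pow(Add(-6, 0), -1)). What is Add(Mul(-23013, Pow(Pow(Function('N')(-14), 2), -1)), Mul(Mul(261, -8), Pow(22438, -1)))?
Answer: Rational(-9294633648, 549731) ≈ -16908.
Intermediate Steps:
Function('N')(G) = Rational(7, 6) (Function('N')(G) = Add(2, Mul(-1, Mul(Add(-5, 0), Pow(Add(-6, 0), -1)))) = Add(2, Mul(-1, Mul(-5, Pow(-6, -1)))) = Add(2, Mul(-1, Mul(-5, Rational(-1, 6)))) = Add(2, Mul(-1, Rational(5, 6))) = Add(2, Rational(-5, 6)) = Rational(7, 6))
Add(Mul(-23013, Pow(Pow(Function('N')(-14), 2), -1)), Mul(Mul(261, -8), Pow(22438, -1))) = Add(Mul(-23013, Pow(Pow(Rational(7, 6), 2), -1)), Mul(Mul(261, -8), Pow(22438, -1))) = Add(Mul(-23013, Pow(Rational(49, 36), -1)), Mul(-2088, Rational(1, 22438))) = Add(Mul(-23013, Rational(36, 49)), Rational(-1044, 11219)) = Add(Rational(-828468, 49), Rational(-1044, 11219)) = Rational(-9294633648, 549731)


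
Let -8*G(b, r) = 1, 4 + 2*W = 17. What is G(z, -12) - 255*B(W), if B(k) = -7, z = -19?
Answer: 14279/8 ≈ 1784.9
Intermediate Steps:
W = 13/2 (W = -2 + (½)*17 = -2 + 17/2 = 13/2 ≈ 6.5000)
G(b, r) = -⅛ (G(b, r) = -⅛*1 = -⅛)
G(z, -12) - 255*B(W) = -⅛ - 255*(-7) = -⅛ + 1785 = 14279/8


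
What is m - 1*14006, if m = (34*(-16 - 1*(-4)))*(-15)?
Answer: -7886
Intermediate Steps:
m = 6120 (m = (34*(-16 + 4))*(-15) = (34*(-12))*(-15) = -408*(-15) = 6120)
m - 1*14006 = 6120 - 1*14006 = 6120 - 14006 = -7886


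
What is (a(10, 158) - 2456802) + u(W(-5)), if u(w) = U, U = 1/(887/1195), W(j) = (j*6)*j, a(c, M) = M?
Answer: -2179042033/887 ≈ -2.4566e+6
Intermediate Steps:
W(j) = 6*j² (W(j) = (6*j)*j = 6*j²)
U = 1195/887 (U = 1/(887*(1/1195)) = 1/(887/1195) = 1195/887 ≈ 1.3472)
u(w) = 1195/887
(a(10, 158) - 2456802) + u(W(-5)) = (158 - 2456802) + 1195/887 = -2456644 + 1195/887 = -2179042033/887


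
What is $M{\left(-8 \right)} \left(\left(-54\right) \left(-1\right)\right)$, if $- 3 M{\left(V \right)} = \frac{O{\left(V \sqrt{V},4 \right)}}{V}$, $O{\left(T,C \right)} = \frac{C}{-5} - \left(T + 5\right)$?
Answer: $- \frac{261}{20} + 36 i \sqrt{2} \approx -13.05 + 50.912 i$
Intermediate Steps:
$O{\left(T,C \right)} = -5 - T - \frac{C}{5}$ ($O{\left(T,C \right)} = C \left(- \frac{1}{5}\right) - \left(5 + T\right) = - \frac{C}{5} - \left(5 + T\right) = -5 - T - \frac{C}{5}$)
$M{\left(V \right)} = - \frac{- \frac{29}{5} - V^{\frac{3}{2}}}{3 V}$ ($M{\left(V \right)} = - \frac{\left(-5 - V \sqrt{V} - \frac{4}{5}\right) \frac{1}{V}}{3} = - \frac{\left(-5 - V^{\frac{3}{2}} - \frac{4}{5}\right) \frac{1}{V}}{3} = - \frac{\left(- \frac{29}{5} - V^{\frac{3}{2}}\right) \frac{1}{V}}{3} = - \frac{\frac{1}{V} \left(- \frac{29}{5} - V^{\frac{3}{2}}\right)}{3} = - \frac{- \frac{29}{5} - V^{\frac{3}{2}}}{3 V}$)
$M{\left(-8 \right)} \left(\left(-54\right) \left(-1\right)\right) = \frac{29 + 5 \left(-8\right)^{\frac{3}{2}}}{15 \left(-8\right)} \left(\left(-54\right) \left(-1\right)\right) = \frac{1}{15} \left(- \frac{1}{8}\right) \left(29 + 5 \left(- 16 i \sqrt{2}\right)\right) 54 = \frac{1}{15} \left(- \frac{1}{8}\right) \left(29 - 80 i \sqrt{2}\right) 54 = \left(- \frac{29}{120} + \frac{2 i \sqrt{2}}{3}\right) 54 = - \frac{261}{20} + 36 i \sqrt{2}$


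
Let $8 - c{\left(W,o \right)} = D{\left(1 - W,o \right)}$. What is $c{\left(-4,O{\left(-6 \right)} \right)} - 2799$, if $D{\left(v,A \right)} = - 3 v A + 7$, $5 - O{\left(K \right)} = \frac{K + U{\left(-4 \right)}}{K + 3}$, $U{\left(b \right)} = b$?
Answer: $-2773$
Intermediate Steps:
$O{\left(K \right)} = 5 - \frac{-4 + K}{3 + K}$ ($O{\left(K \right)} = 5 - \frac{K - 4}{K + 3} = 5 - \frac{-4 + K}{3 + K}$)
$D{\left(v,A \right)} = 7 - 3 A v$ ($D{\left(v,A \right)} = - 3 A v + 7 = 7 - 3 A v$)
$c{\left(W,o \right)} = 1 + 3 o \left(1 - W\right)$ ($c{\left(W,o \right)} = 8 - \left(7 - 3 o \left(1 - W\right)\right) = 8 + \left(-7 + 3 o \left(1 - W\right)\right) = 1 + 3 o \left(1 - W\right)$)
$c{\left(-4,O{\left(-6 \right)} \right)} - 2799 = \left(1 - 3 \frac{19 + 4 \left(-6\right)}{3 - 6} \left(-1 - 4\right)\right) - 2799 = \left(1 - 3 \frac{19 - 24}{-3} \left(-5\right)\right) - 2799 = \left(1 - 3 \left(\left(- \frac{1}{3}\right) \left(-5\right)\right) \left(-5\right)\right) - 2799 = \left(1 - 5 \left(-5\right)\right) - 2799 = \left(1 + 25\right) - 2799 = 26 - 2799 = -2773$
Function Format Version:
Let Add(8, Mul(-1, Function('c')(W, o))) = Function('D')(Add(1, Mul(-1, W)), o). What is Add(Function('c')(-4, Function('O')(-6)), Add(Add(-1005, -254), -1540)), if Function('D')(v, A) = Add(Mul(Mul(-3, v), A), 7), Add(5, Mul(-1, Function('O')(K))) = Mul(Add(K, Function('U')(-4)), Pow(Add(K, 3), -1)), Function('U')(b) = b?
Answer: -2773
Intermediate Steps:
Function('O')(K) = Add(5, Mul(-1, Pow(Add(3, K), -1), Add(-4, K))) (Function('O')(K) = Add(5, Mul(-1, Mul(Add(K, -4), Pow(Add(K, 3), -1)))) = Add(5, Mul(-1, Mul(Add(-4, K), Pow(Add(3, K), -1)))) = Add(5, Mul(-1, Mul(Pow(Add(3, K), -1), Add(-4, K)))) = Add(5, Mul(-1, Pow(Add(3, K), -1), Add(-4, K))))
Function('D')(v, A) = Add(7, Mul(-3, A, v)) (Function('D')(v, A) = Add(Mul(-3, A, v), 7) = Add(7, Mul(-3, A, v)))
Function('c')(W, o) = Add(1, Mul(3, o, Add(1, Mul(-1, W)))) (Function('c')(W, o) = Add(8, Mul(-1, Add(7, Mul(-3, o, Add(1, Mul(-1, W)))))) = Add(8, Add(-7, Mul(3, o, Add(1, Mul(-1, W))))) = Add(1, Mul(3, o, Add(1, Mul(-1, W)))))
Add(Function('c')(-4, Function('O')(-6)), Add(Add(-1005, -254), -1540)) = Add(Add(1, Mul(-3, Mul(Pow(Add(3, -6), -1), Add(19, Mul(4, -6))), Add(-1, -4))), Add(Add(-1005, -254), -1540)) = Add(Add(1, Mul(-3, Mul(Pow(-3, -1), Add(19, -24)), -5)), Add(-1259, -1540)) = Add(Add(1, Mul(-3, Mul(Rational(-1, 3), -5), -5)), -2799) = Add(Add(1, Mul(-3, Rational(5, 3), -5)), -2799) = Add(Add(1, 25), -2799) = Add(26, -2799) = -2773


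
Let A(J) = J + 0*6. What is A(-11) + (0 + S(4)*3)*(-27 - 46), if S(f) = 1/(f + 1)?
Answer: -274/5 ≈ -54.800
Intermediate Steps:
S(f) = 1/(1 + f)
A(J) = J (A(J) = J + 0 = J)
A(-11) + (0 + S(4)*3)*(-27 - 46) = -11 + (0 + 3/(1 + 4))*(-27 - 46) = -11 + (0 + 3/5)*(-73) = -11 + (3/5)*(-73) = -11 - 219/5 = -274/5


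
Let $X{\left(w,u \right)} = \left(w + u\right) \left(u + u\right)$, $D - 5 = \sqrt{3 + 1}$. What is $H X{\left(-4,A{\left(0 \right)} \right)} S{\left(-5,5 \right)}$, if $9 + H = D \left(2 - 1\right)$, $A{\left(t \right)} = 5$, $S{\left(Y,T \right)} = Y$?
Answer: $100$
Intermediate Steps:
$D = 7$ ($D = 5 + \sqrt{3 + 1} = 5 + \sqrt{4} = 5 + 2 = 7$)
$X{\left(w,u \right)} = 2 u \left(u + w\right)$ ($X{\left(w,u \right)} = \left(u + w\right) 2 u = 2 u \left(u + w\right)$)
$H = -2$ ($H = -9 + 7 \left(2 - 1\right) = -9 + 7 \cdot 1 = -9 + 7 = -2$)
$H X{\left(-4,A{\left(0 \right)} \right)} S{\left(-5,5 \right)} = - 2 \cdot 2 \cdot 5 \left(5 - 4\right) \left(-5\right) = - 2 \cdot 2 \cdot 5 \cdot 1 \left(-5\right) = \left(-2\right) 10 \left(-5\right) = \left(-20\right) \left(-5\right) = 100$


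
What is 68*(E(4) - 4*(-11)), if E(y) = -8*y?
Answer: 816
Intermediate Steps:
68*(E(4) - 4*(-11)) = 68*(-8*4 - 4*(-11)) = 68*(-32 + 44) = 68*12 = 816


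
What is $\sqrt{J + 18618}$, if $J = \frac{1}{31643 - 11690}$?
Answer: $\frac{\sqrt{823582145235}}{6651} \approx 136.45$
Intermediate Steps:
$J = \frac{1}{19953} \approx 5.0118 \cdot 10^{-5}$
$\sqrt{J + 18618} = \sqrt{\frac{1}{19953} + 18618} = \sqrt{\frac{371484955}{19953}} = \frac{\sqrt{823582145235}}{6651}$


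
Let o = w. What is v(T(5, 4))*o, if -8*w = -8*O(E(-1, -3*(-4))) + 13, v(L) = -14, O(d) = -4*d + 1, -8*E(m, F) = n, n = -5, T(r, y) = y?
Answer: 175/4 ≈ 43.750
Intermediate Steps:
E(m, F) = 5/8 (E(m, F) = -⅛*(-5) = 5/8)
O(d) = 1 - 4*d
w = -25/8 (w = -(-8*(1 - 4*5/8) + 13)/8 = -(-8*(1 - 5/2) + 13)/8 = -(-8*(-3/2) + 13)/8 = -(12 + 13)/8 = -⅛*25 = -25/8 ≈ -3.1250)
o = -25/8 ≈ -3.1250
v(T(5, 4))*o = -14*(-25/8) = 175/4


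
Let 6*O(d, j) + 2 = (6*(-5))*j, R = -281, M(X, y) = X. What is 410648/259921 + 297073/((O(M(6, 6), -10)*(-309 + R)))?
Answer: -195546468019/22849655110 ≈ -8.5580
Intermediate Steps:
O(d, j) = -1/3 - 5*j (O(d, j) = -1/3 + ((6*(-5))*j)/6 = -1/3 + (-30*j)/6 = -1/3 - 5*j)
410648/259921 + 297073/((O(M(6, 6), -10)*(-309 + R))) = 410648/259921 + 297073/(((-1/3 - 5*(-10))*(-309 - 281))) = 410648*(1/259921) + 297073/(((-1/3 + 50)*(-590))) = 410648/259921 + 297073/(((149/3)*(-590))) = 410648/259921 + 297073/(-87910/3) = 410648/259921 + 297073*(-3/87910) = 410648/259921 - 891219/87910 = -195546468019/22849655110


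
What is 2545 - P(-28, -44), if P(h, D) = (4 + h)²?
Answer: 1969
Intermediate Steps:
2545 - P(-28, -44) = 2545 - (4 - 28)² = 2545 - 1*(-24)² = 2545 - 1*576 = 2545 - 576 = 1969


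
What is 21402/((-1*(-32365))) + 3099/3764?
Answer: 180856263/121821860 ≈ 1.4846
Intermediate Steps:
21402/((-1*(-32365))) + 3099/3764 = 21402/32365 + 3099*(1/3764) = 21402*(1/32365) + 3099/3764 = 21402/32365 + 3099/3764 = 180856263/121821860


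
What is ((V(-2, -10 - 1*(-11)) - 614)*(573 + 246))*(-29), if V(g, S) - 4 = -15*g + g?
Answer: 13823082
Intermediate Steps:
V(g, S) = 4 - 14*g (V(g, S) = 4 + (-15*g + g) = 4 - 14*g)
((V(-2, -10 - 1*(-11)) - 614)*(573 + 246))*(-29) = (((4 - 14*(-2)) - 614)*(573 + 246))*(-29) = (((4 + 28) - 614)*819)*(-29) = ((32 - 614)*819)*(-29) = -582*819*(-29) = -476658*(-29) = 13823082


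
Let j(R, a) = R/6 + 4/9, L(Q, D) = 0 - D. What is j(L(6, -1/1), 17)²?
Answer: 121/324 ≈ 0.37346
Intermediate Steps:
L(Q, D) = -D
j(R, a) = 4/9 + R/6 (j(R, a) = R*(⅙) + 4*(⅑) = R/6 + 4/9 = 4/9 + R/6)
j(L(6, -1/1), 17)² = (4/9 + (-(-1)/1)/6)² = (4/9 + (-(-1))/6)² = (4/9 + (-1*(-1))/6)² = (4/9 + (⅙)*1)² = (4/9 + ⅙)² = (11/18)² = 121/324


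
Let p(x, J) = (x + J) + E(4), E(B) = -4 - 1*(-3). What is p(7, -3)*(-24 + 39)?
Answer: 45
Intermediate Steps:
E(B) = -1 (E(B) = -4 + 3 = -1)
p(x, J) = -1 + J + x (p(x, J) = (x + J) - 1 = (J + x) - 1 = -1 + J + x)
p(7, -3)*(-24 + 39) = (-1 - 3 + 7)*(-24 + 39) = 3*15 = 45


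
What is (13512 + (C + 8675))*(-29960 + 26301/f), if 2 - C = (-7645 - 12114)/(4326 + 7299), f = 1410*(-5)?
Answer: -3027446338429338/4553125 ≈ -6.6492e+8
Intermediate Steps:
f = -7050
C = 43009/11625 (C = 2 - (-7645 - 12114)/(4326 + 7299) = 2 - (-19759)/11625 = 2 - 1*(-19759/11625) = 2 + 19759/11625 = 43009/11625 ≈ 3.6997)
(13512 + (C + 8675))*(-29960 + 26301/f) = (13512 + (43009/11625 + 8675))*(-29960 + 26301/(-7050)) = (13512 + 100889884/11625)*(-29960 + 26301*(-1/7050)) = 257966884*(-29960 - 8767/2350)/11625 = (257966884/11625)*(-70414767/2350) = -3027446338429338/4553125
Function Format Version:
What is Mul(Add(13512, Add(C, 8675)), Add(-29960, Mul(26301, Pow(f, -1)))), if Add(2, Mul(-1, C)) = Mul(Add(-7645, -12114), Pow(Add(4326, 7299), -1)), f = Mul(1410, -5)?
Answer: Rational(-3027446338429338, 4553125) ≈ -6.6492e+8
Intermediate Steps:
f = -7050
C = Rational(43009, 11625) (C = Add(2, Mul(-1, Mul(Add(-7645, -12114), Pow(Add(4326, 7299), -1)))) = Add(2, Mul(-1, Mul(-19759, Pow(11625, -1)))) = Add(2, Mul(-1, Mul(-19759, Rational(1, 11625)))) = Add(2, Mul(-1, Rational(-19759, 11625))) = Add(2, Rational(19759, 11625)) = Rational(43009, 11625) ≈ 3.6997)
Mul(Add(13512, Add(C, 8675)), Add(-29960, Mul(26301, Pow(f, -1)))) = Mul(Add(13512, Add(Rational(43009, 11625), 8675)), Add(-29960, Mul(26301, Pow(-7050, -1)))) = Mul(Add(13512, Rational(100889884, 11625)), Add(-29960, Mul(26301, Rational(-1, 7050)))) = Mul(Rational(257966884, 11625), Add(-29960, Rational(-8767, 2350))) = Mul(Rational(257966884, 11625), Rational(-70414767, 2350)) = Rational(-3027446338429338, 4553125)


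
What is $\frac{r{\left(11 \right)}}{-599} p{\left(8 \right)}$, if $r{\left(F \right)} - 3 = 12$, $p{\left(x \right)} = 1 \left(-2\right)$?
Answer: $\frac{30}{599} \approx 0.050083$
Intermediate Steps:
$p{\left(x \right)} = -2$
$r{\left(F \right)} = 15$ ($r{\left(F \right)} = 3 + 12 = 15$)
$\frac{r{\left(11 \right)}}{-599} p{\left(8 \right)} = \frac{15}{-599} \left(-2\right) = 15 \left(- \frac{1}{599}\right) \left(-2\right) = \left(- \frac{15}{599}\right) \left(-2\right) = \frac{30}{599}$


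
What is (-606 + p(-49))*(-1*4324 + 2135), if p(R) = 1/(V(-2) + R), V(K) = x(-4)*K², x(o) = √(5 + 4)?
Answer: 49083947/37 ≈ 1.3266e+6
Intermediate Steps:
x(o) = 3 (x(o) = √9 = 3)
V(K) = 3*K²
p(R) = 1/(12 + R) (p(R) = 1/(3*(-2)² + R) = 1/(3*4 + R) = 1/(12 + R))
(-606 + p(-49))*(-1*4324 + 2135) = (-606 + 1/(12 - 49))*(-1*4324 + 2135) = (-606 + 1/(-37))*(-4324 + 2135) = (-606 - 1/37)*(-2189) = -22423/37*(-2189) = 49083947/37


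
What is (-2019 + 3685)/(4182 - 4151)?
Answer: 1666/31 ≈ 53.742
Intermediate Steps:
(-2019 + 3685)/(4182 - 4151) = 1666/31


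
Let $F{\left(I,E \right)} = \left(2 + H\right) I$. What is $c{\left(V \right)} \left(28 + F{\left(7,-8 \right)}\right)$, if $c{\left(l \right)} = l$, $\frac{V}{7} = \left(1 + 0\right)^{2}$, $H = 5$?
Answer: $539$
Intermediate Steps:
$F{\left(I,E \right)} = 7 I$ ($F{\left(I,E \right)} = \left(2 + 5\right) I = 7 I$)
$V = 7$ ($V = 7 \left(1 + 0\right)^{2} = 7 \cdot 1^{2} = 7 \cdot 1 = 7$)
$c{\left(V \right)} \left(28 + F{\left(7,-8 \right)}\right) = 7 \left(28 + 7 \cdot 7\right) = 7 \left(28 + 49\right) = 7 \cdot 77 = 539$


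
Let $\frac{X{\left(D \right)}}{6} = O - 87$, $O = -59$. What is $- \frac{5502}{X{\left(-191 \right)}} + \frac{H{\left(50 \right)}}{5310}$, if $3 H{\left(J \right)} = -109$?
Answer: $\frac{3647974}{581445} \approx 6.274$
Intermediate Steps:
$H{\left(J \right)} = - \frac{109}{3}$ ($H{\left(J \right)} = \frac{1}{3} \left(-109\right) = - \frac{109}{3}$)
$X{\left(D \right)} = -876$ ($X{\left(D \right)} = 6 \left(-59 - 87\right) = 6 \left(-146\right) = -876$)
$- \frac{5502}{X{\left(-191 \right)}} + \frac{H{\left(50 \right)}}{5310} = - \frac{5502}{-876} - \frac{109}{3 \cdot 5310} = \left(-5502\right) \left(- \frac{1}{876}\right) - \frac{109}{15930} = \frac{917}{146} - \frac{109}{15930} = \frac{3647974}{581445}$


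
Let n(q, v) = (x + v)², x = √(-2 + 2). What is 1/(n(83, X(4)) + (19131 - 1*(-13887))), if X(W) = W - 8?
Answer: 1/33034 ≈ 3.0272e-5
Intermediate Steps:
x = 0 (x = √0 = 0)
X(W) = -8 + W
n(q, v) = v² (n(q, v) = (0 + v)² = v²)
1/(n(83, X(4)) + (19131 - 1*(-13887))) = 1/((-8 + 4)² + (19131 - 1*(-13887))) = 1/((-4)² + (19131 + 13887)) = 1/(16 + 33018) = 1/33034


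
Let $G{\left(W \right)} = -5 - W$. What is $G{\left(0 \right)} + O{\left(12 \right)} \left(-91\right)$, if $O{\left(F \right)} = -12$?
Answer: $1087$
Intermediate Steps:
$G{\left(0 \right)} + O{\left(12 \right)} \left(-91\right) = \left(-5 - 0\right) - -1092 = \left(-5 + 0\right) + 1092 = -5 + 1092 = 1087$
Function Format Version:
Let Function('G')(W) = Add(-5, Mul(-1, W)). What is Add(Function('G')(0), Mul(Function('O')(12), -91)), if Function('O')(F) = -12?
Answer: 1087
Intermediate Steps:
Add(Function('G')(0), Mul(Function('O')(12), -91)) = Add(Add(-5, Mul(-1, 0)), Mul(-12, -91)) = Add(Add(-5, 0), 1092) = Add(-5, 1092) = 1087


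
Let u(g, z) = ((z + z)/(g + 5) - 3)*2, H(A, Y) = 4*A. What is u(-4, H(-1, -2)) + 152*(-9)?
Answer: -1390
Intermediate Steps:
u(g, z) = -6 + 4*z/(5 + g) (u(g, z) = ((2*z)/(5 + g) - 3)*2 = (2*z/(5 + g) - 3)*2 = (-3 + 2*z/(5 + g))*2 = -6 + 4*z/(5 + g))
u(-4, H(-1, -2)) + 152*(-9) = 2*(-15 - 3*(-4) + 2*(4*(-1)))/(5 - 4) + 152*(-9) = 2*(-15 + 12 + 2*(-4))/1 - 1368 = 2*1*(-15 + 12 - 8) - 1368 = 2*1*(-11) - 1368 = -22 - 1368 = -1390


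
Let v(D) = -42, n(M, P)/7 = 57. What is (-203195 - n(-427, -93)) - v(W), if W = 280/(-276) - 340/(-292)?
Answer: -203552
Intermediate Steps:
n(M, P) = 399 (n(M, P) = 7*57 = 399)
W = 755/5037 (W = 280*(-1/276) - 340*(-1/292) = -70/69 + 85/73 = 755/5037 ≈ 0.14989)
(-203195 - n(-427, -93)) - v(W) = (-203195 - 1*399) - 1*(-42) = (-203195 - 399) + 42 = -203594 + 42 = -203552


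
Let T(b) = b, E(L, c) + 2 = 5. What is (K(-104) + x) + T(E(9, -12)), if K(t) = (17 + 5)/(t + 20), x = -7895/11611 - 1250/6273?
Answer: 111499525/59982426 ≈ 1.8589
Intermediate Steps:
E(L, c) = 3 (E(L, c) = -2 + 5 = 3)
x = -3767005/4284459 (x = -7895*1/11611 - 1250*1/6273 = -7895/11611 - 1250/6273 = -3767005/4284459 ≈ -0.87923)
K(t) = 22/(20 + t)
(K(-104) + x) + T(E(9, -12)) = (22/(20 - 104) - 3767005/4284459) + 3 = (22/(-84) - 3767005/4284459) + 3 = (22*(-1/84) - 3767005/4284459) + 3 = (-11/42 - 3767005/4284459) + 3 = -68447753/59982426 + 3 = 111499525/59982426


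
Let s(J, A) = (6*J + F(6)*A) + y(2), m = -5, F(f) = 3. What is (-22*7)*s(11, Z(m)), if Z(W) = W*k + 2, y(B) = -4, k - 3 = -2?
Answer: -8162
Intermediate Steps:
k = 1 (k = 3 - 2 = 1)
Z(W) = 2 + W (Z(W) = W*1 + 2 = W + 2 = 2 + W)
s(J, A) = -4 + 3*A + 6*J (s(J, A) = (6*J + 3*A) - 4 = (3*A + 6*J) - 4 = -4 + 3*A + 6*J)
(-22*7)*s(11, Z(m)) = (-22*7)*(-4 + 3*(2 - 5) + 6*11) = -154*(-4 + 3*(-3) + 66) = -154*(-4 - 9 + 66) = -154*53 = -8162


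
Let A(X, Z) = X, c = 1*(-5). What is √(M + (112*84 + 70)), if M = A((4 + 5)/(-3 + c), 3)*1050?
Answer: √33187/2 ≈ 91.087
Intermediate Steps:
c = -5
M = -4725/4 (M = ((4 + 5)/(-3 - 5))*1050 = (9/(-8))*1050 = (9*(-⅛))*1050 = -9/8*1050 = -4725/4 ≈ -1181.3)
√(M + (112*84 + 70)) = √(-4725/4 + (112*84 + 70)) = √(-4725/4 + (9408 + 70)) = √(-4725/4 + 9478) = √(33187/4) = √33187/2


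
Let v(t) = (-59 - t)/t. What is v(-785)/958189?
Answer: -726/752178365 ≈ -9.6520e-7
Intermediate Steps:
v(t) = (-59 - t)/t
v(-785)/958189 = ((-59 - 1*(-785))/(-785))/958189 = -(-59 + 785)/785*(1/958189) = -1/785*726*(1/958189) = -726/785*1/958189 = -726/752178365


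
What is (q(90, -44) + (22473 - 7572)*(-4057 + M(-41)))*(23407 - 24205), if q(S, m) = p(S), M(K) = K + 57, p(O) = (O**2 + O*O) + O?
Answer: 48038523498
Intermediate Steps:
p(O) = O + 2*O**2 (p(O) = (O**2 + O**2) + O = 2*O**2 + O = O + 2*O**2)
M(K) = 57 + K
q(S, m) = S*(1 + 2*S)
(q(90, -44) + (22473 - 7572)*(-4057 + M(-41)))*(23407 - 24205) = (90*(1 + 2*90) + (22473 - 7572)*(-4057 + (57 - 41)))*(23407 - 24205) = (90*(1 + 180) + 14901*(-4057 + 16))*(-798) = (90*181 + 14901*(-4041))*(-798) = (16290 - 60214941)*(-798) = -60198651*(-798) = 48038523498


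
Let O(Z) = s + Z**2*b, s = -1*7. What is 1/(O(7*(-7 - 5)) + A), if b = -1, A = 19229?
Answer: 1/12166 ≈ 8.2196e-5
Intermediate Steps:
s = -7
O(Z) = -7 - Z**2 (O(Z) = -7 + Z**2*(-1) = -7 - Z**2)
1/(O(7*(-7 - 5)) + A) = 1/((-7 - (7*(-7 - 5))**2) + 19229) = 1/((-7 - (7*(-12))**2) + 19229) = 1/((-7 - 1*(-84)**2) + 19229) = 1/((-7 - 1*7056) + 19229) = 1/((-7 - 7056) + 19229) = 1/(-7063 + 19229) = 1/12166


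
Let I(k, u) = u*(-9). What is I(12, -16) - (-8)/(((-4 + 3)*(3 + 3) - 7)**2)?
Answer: 24344/169 ≈ 144.05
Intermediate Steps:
I(k, u) = -9*u
I(12, -16) - (-8)/(((-4 + 3)*(3 + 3) - 7)**2) = -9*(-16) - (-8)/(((-4 + 3)*(3 + 3) - 7)**2) = 144 - (-8)/((-1*6 - 7)**2) = 144 - (-8)/((-6 - 7)**2) = 144 - (-8)/((-13)**2) = 144 - (-8)/169 = 144 - 1*(-8/169) = 144 + 8/169 = 24344/169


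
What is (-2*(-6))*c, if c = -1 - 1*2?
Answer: -36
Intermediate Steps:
c = -3 (c = -1 - 2 = -3)
(-2*(-6))*c = -2*(-6)*(-3) = 12*(-3) = -36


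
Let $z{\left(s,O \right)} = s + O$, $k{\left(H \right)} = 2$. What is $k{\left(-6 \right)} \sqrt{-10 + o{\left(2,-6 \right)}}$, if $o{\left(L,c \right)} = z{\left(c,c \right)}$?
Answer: $2 i \sqrt{22} \approx 9.3808 i$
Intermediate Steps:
$z{\left(s,O \right)} = O + s$
$o{\left(L,c \right)} = 2 c$ ($o{\left(L,c \right)} = c + c = 2 c$)
$k{\left(-6 \right)} \sqrt{-10 + o{\left(2,-6 \right)}} = 2 \sqrt{-10 + 2 \left(-6\right)} = 2 \sqrt{-10 - 12} = 2 \sqrt{-22} = 2 i \sqrt{22}$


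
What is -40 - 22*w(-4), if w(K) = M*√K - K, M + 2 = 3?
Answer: -128 - 44*I ≈ -128.0 - 44.0*I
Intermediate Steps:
M = 1 (M = -2 + 3 = 1)
w(K) = √K - K (w(K) = 1*√K - K = √K - K)
-40 - 22*w(-4) = -40 - 22*(√(-4) - 1*(-4)) = -40 - 22*(2*I + 4) = -40 - 22*(4 + 2*I) = -40 + (-88 - 44*I) = -128 - 44*I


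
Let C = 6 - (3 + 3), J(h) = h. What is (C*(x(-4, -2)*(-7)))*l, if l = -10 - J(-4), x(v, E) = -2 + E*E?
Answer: 0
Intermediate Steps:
x(v, E) = -2 + E²
C = 0 (C = 6 - 6 = 0)
l = -6 (l = -10 - 1*(-4) = -10 + 4 = -6)
(C*(x(-4, -2)*(-7)))*l = (0*((-2 + (-2)²)*(-7)))*(-6) = (0*((-2 + 4)*(-7)))*(-6) = (0*(2*(-7)))*(-6) = (0*(-14))*(-6) = 0*(-6) = 0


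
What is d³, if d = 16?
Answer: 4096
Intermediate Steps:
d³ = 16³ = 4096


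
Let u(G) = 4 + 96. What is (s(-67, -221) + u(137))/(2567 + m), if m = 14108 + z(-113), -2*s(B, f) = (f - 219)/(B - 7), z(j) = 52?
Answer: 3590/618899 ≈ 0.0058006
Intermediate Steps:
s(B, f) = -(-219 + f)/(2*(-7 + B)) (s(B, f) = -(f - 219)/(2*(B - 7)) = -(-219 + f)/(2*(-7 + B)))
u(G) = 100
m = 14160 (m = 14108 + 52 = 14160)
(s(-67, -221) + u(137))/(2567 + m) = ((219 - 1*(-221))/(2*(-7 - 67)) + 100)/(2567 + 14160) = ((½)*(219 + 221)/(-74) + 100)/16727 = ((½)*(-1/74)*440 + 100)*(1/16727) = (-110/37 + 100)*(1/16727) = (3590/37)*(1/16727) = 3590/618899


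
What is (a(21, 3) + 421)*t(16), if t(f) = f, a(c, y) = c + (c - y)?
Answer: 7360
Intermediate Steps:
a(c, y) = -y + 2*c
(a(21, 3) + 421)*t(16) = ((-1*3 + 2*21) + 421)*16 = ((-3 + 42) + 421)*16 = (39 + 421)*16 = 460*16 = 7360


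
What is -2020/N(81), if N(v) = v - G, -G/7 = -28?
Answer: 404/23 ≈ 17.565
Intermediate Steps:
G = 196 (G = -7*(-28) = 196)
N(v) = -196 + v (N(v) = v - 1*196 = v - 196 = -196 + v)
-2020/N(81) = -2020/(-196 + 81) = -2020/(-115) = -2020*(-1/115) = 404/23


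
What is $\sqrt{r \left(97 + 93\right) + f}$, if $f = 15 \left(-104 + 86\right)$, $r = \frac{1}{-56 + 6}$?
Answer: $\frac{37 i \sqrt{5}}{5} \approx 16.547 i$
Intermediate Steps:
$r = - \frac{1}{50}$ ($r = \frac{1}{-50} = - \frac{1}{50} \approx -0.02$)
$f = -270$ ($f = 15 \left(-18\right) = -270$)
$\sqrt{r \left(97 + 93\right) + f} = \sqrt{- \frac{97 + 93}{50} - 270} = \sqrt{\left(- \frac{1}{50}\right) 190 - 270} = \sqrt{- \frac{19}{5} - 270} = \sqrt{- \frac{1369}{5}} = \frac{37 i \sqrt{5}}{5}$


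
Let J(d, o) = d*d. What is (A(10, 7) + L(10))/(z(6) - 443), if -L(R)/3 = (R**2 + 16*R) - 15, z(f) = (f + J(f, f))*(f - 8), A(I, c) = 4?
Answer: 43/31 ≈ 1.3871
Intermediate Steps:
J(d, o) = d**2
z(f) = (-8 + f)*(f + f**2) (z(f) = (f + f**2)*(f - 8) = (f + f**2)*(-8 + f) = (-8 + f)*(f + f**2))
L(R) = 45 - 48*R - 3*R**2 (L(R) = -3*((R**2 + 16*R) - 15) = -3*(-15 + R**2 + 16*R) = 45 - 48*R - 3*R**2)
(A(10, 7) + L(10))/(z(6) - 443) = (4 + (45 - 48*10 - 3*10**2))/(6*(-8 + 6**2 - 7*6) - 443) = (4 + (45 - 480 - 3*100))/(6*(-8 + 36 - 42) - 443) = (4 + (45 - 480 - 300))/(6*(-14) - 443) = (4 - 735)/(-84 - 443) = -731/(-527) = -731*(-1/527) = 43/31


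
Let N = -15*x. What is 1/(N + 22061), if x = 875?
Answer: 1/8936 ≈ 0.00011191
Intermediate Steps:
N = -13125 (N = -15*875 = -13125)
1/(N + 22061) = 1/(-13125 + 22061) = 1/8936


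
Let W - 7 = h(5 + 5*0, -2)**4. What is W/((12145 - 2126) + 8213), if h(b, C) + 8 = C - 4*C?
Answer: 23/18232 ≈ 0.0012615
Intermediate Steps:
h(b, C) = -8 - 3*C (h(b, C) = -8 + (C - 4*C) = -8 - 3*C)
W = 23 (W = 7 + (-8 - 3*(-2))**4 = 7 + (-8 + 6)**4 = 7 + (-2)**4 = 7 + 16 = 23)
W/((12145 - 2126) + 8213) = 23/((12145 - 2126) + 8213) = 23/(10019 + 8213) = 23/18232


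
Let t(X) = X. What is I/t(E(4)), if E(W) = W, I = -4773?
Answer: -4773/4 ≈ -1193.3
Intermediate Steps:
I/t(E(4)) = -4773/4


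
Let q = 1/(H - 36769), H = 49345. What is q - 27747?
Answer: -348946271/12576 ≈ -27747.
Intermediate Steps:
q = 1/12576 (q = 1/(49345 - 36769) = 1/12576 ≈ 7.9517e-5)
q - 27747 = 1/12576 - 27747 = -348946271/12576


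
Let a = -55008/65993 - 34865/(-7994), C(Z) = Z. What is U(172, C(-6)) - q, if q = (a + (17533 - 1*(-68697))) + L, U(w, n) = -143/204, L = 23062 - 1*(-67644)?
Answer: -9521136069758113/53809900284 ≈ -1.7694e+5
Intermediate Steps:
L = 90706 (L = 23062 + 67644 = 90706)
U(w, n) = -143/204 (U(w, n) = -143*1/204 = -143/204)
a = 1861111993/527548042 (a = -55008*1/65993 - 34865*(-1/7994) = -55008/65993 + 34865/7994 = 1861111993/527548042 ≈ 3.5279)
q = 93344101471305/527548042 (q = (1861111993/527548042 + (17533 - 1*(-68697))) + 90706 = (1861111993/527548042 + (17533 + 68697)) + 90706 = (1861111993/527548042 + 86230) + 90706 = 45492328773653/527548042 + 90706 = 93344101471305/527548042 ≈ 1.7694e+5)
U(172, C(-6)) - q = -143/204 - 1*93344101471305/527548042 = -143/204 - 93344101471305/527548042 = -9521136069758113/53809900284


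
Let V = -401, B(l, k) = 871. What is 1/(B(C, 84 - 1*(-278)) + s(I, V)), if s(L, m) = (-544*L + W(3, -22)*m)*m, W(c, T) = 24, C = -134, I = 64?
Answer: 1/17821311 ≈ 5.6113e-8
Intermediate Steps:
s(L, m) = m*(-544*L + 24*m) (s(L, m) = (-544*L + 24*m)*m = m*(-544*L + 24*m))
1/(B(C, 84 - 1*(-278)) + s(I, V)) = 1/(871 + 8*(-401)*(-68*64 + 3*(-401))) = 1/(871 + 8*(-401)*(-4352 - 1203)) = 1/(871 + 8*(-401)*(-5555)) = 1/(871 + 17820440) = 1/17821311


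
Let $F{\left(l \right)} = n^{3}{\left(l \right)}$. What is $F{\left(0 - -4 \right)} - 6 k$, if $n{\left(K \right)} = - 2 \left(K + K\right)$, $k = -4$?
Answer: $-4072$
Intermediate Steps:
$n{\left(K \right)} = - 4 K$ ($n{\left(K \right)} = - 2 \cdot 2 K = - 4 K$)
$F{\left(l \right)} = - 64 l^{3}$ ($F{\left(l \right)} = \left(- 4 l\right)^{3} = - 64 l^{3}$)
$F{\left(0 - -4 \right)} - 6 k = - 64 \left(0 - -4\right)^{3} - -24 = - 64 \left(0 + 4\right)^{3} + 24 = - 64 \cdot 4^{3} + 24 = \left(-64\right) 64 + 24 = -4096 + 24 = -4072$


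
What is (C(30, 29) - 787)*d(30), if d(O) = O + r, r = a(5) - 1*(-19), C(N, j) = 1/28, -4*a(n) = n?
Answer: -4208685/112 ≈ -37578.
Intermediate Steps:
a(n) = -n/4
C(N, j) = 1/28
r = 71/4 (r = -1/4*5 - 1*(-19) = -5/4 + 19 = 71/4 ≈ 17.750)
d(O) = 71/4 + O (d(O) = O + 71/4 = 71/4 + O)
(C(30, 29) - 787)*d(30) = (1/28 - 787)*(71/4 + 30) = -22035/28*191/4 = -4208685/112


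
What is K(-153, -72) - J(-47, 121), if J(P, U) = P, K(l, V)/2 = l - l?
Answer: 47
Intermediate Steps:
K(l, V) = 0 (K(l, V) = 2*(l - l) = 2*0 = 0)
K(-153, -72) - J(-47, 121) = 0 - 1*(-47) = 0 + 47 = 47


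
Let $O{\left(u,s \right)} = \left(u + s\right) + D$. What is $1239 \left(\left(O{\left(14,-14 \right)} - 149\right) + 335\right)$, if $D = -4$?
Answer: $225498$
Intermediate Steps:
$O{\left(u,s \right)} = -4 + s + u$ ($O{\left(u,s \right)} = \left(u + s\right) - 4 = \left(s + u\right) - 4 = -4 + s + u$)
$1239 \left(\left(O{\left(14,-14 \right)} - 149\right) + 335\right) = 1239 \left(\left(\left(-4 - 14 + 14\right) - 149\right) + 335\right) = 1239 \left(\left(-4 - 149\right) + 335\right) = 1239 \left(-153 + 335\right) = 1239 \cdot 182 = 225498$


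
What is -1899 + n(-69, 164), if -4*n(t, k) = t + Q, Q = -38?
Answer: -7489/4 ≈ -1872.3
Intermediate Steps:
n(t, k) = 19/2 - t/4 (n(t, k) = -(t - 38)/4 = -(-38 + t)/4 = 19/2 - t/4)
-1899 + n(-69, 164) = -1899 + (19/2 - 1/4*(-69)) = -1899 + (19/2 + 69/4) = -1899 + 107/4 = -7489/4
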